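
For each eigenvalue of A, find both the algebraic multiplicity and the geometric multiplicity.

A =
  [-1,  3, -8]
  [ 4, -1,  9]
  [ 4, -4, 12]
λ = 3: alg = 2, geom = 1; λ = 4: alg = 1, geom = 1

Step 1 — factor the characteristic polynomial to read off the algebraic multiplicities:
  χ_A(x) = (x - 4)*(x - 3)^2

Step 2 — compute geometric multiplicities via the rank-nullity identity g(λ) = n − rank(A − λI):
  rank(A − (3)·I) = 2, so dim ker(A − (3)·I) = n − 2 = 1
  rank(A − (4)·I) = 2, so dim ker(A − (4)·I) = n − 2 = 1

Summary:
  λ = 3: algebraic multiplicity = 2, geometric multiplicity = 1
  λ = 4: algebraic multiplicity = 1, geometric multiplicity = 1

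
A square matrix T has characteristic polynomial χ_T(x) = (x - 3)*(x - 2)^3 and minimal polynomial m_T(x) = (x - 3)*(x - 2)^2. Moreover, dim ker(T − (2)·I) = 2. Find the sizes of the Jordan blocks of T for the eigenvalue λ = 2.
Block sizes for λ = 2: [2, 1]

Step 1 — from the characteristic polynomial, algebraic multiplicity of λ = 2 is 3. From dim ker(T − (2)·I) = 2, there are exactly 2 Jordan blocks for λ = 2.
Step 2 — from the minimal polynomial, the factor (x − 2)^2 tells us the largest block for λ = 2 has size 2.
Step 3 — with total size 3, 2 blocks, and largest block 2, the block sizes (in nonincreasing order) are [2, 1].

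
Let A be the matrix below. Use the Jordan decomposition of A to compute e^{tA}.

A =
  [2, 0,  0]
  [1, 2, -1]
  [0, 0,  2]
e^{tA} =
  [exp(2*t), 0, 0]
  [t*exp(2*t), exp(2*t), -t*exp(2*t)]
  [0, 0, exp(2*t)]

Strategy: write A = P · J · P⁻¹ where J is a Jordan canonical form, so e^{tA} = P · e^{tJ} · P⁻¹, and e^{tJ} can be computed block-by-block.

A has Jordan form
J =
  [2, 1, 0]
  [0, 2, 0]
  [0, 0, 2]
(up to reordering of blocks).

Per-block formulas:
  For a 1×1 block at λ = 2: exp(t · [2]) = [e^(2t)].
  For a 2×2 Jordan block J_2(2): exp(t · J_2(2)) = e^(2t)·(I + t·N), where N is the 2×2 nilpotent shift.

After assembling e^{tJ} and conjugating by P, we get:

e^{tA} =
  [exp(2*t), 0, 0]
  [t*exp(2*t), exp(2*t), -t*exp(2*t)]
  [0, 0, exp(2*t)]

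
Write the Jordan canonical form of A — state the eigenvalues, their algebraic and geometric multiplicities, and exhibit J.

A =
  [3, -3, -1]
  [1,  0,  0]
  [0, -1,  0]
J_3(1)

The characteristic polynomial is
  det(x·I − A) = x^3 - 3*x^2 + 3*x - 1 = (x - 1)^3

Eigenvalues and multiplicities (the geometric multiplicity of λ is n − rank(A − λI), which equals the number of Jordan blocks for λ):
  λ = 1: algebraic multiplicity = 3, geometric multiplicity = 1

Determining the block sizes for each eigenvalue:
  λ = 1: one block (gm = 1), so the single block has size am = 3 → block sizes [3]

Assembling the blocks gives a Jordan form
J =
  [1, 1, 0]
  [0, 1, 1]
  [0, 0, 1]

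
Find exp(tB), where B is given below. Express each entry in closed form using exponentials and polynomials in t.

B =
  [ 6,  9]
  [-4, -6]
e^{tB} =
  [6*t + 1, 9*t]
  [-4*t, 1 - 6*t]

Strategy: write B = P · J · P⁻¹ where J is a Jordan canonical form, so e^{tB} = P · e^{tJ} · P⁻¹, and e^{tJ} can be computed block-by-block.

B has Jordan form
J =
  [0, 1]
  [0, 0]
(up to reordering of blocks).

Per-block formulas:
  For a 2×2 Jordan block J_2(0): exp(t · J_2(0)) = e^(0t)·(I + t·N), where N is the 2×2 nilpotent shift.

After assembling e^{tJ} and conjugating by P, we get:

e^{tB} =
  [6*t + 1, 9*t]
  [-4*t, 1 - 6*t]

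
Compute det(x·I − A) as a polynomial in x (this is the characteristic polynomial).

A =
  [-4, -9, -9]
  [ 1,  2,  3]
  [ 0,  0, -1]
x^3 + 3*x^2 + 3*x + 1

Expanding det(x·I − A) (e.g. by cofactor expansion or by noting that A is similar to its Jordan form J, which has the same characteristic polynomial as A) gives
  χ_A(x) = x^3 + 3*x^2 + 3*x + 1
which factors as (x + 1)^3. The eigenvalues (with algebraic multiplicities) are λ = -1 with multiplicity 3.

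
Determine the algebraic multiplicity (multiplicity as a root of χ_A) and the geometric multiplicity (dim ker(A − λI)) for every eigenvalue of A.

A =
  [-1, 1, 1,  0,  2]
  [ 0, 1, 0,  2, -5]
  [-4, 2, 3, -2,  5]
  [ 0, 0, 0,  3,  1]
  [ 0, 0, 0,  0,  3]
λ = 1: alg = 3, geom = 2; λ = 3: alg = 2, geom = 1

Step 1 — factor the characteristic polynomial to read off the algebraic multiplicities:
  χ_A(x) = (x - 3)^2*(x - 1)^3

Step 2 — compute geometric multiplicities via the rank-nullity identity g(λ) = n − rank(A − λI):
  rank(A − (1)·I) = 3, so dim ker(A − (1)·I) = n − 3 = 2
  rank(A − (3)·I) = 4, so dim ker(A − (3)·I) = n − 4 = 1

Summary:
  λ = 1: algebraic multiplicity = 3, geometric multiplicity = 2
  λ = 3: algebraic multiplicity = 2, geometric multiplicity = 1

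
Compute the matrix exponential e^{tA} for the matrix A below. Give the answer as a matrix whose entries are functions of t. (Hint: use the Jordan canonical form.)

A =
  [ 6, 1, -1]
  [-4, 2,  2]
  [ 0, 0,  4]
e^{tA} =
  [2*t*exp(4*t) + exp(4*t), t*exp(4*t), -t*exp(4*t)]
  [-4*t*exp(4*t), -2*t*exp(4*t) + exp(4*t), 2*t*exp(4*t)]
  [0, 0, exp(4*t)]

Strategy: write A = P · J · P⁻¹ where J is a Jordan canonical form, so e^{tA} = P · e^{tJ} · P⁻¹, and e^{tJ} can be computed block-by-block.

A has Jordan form
J =
  [4, 1, 0]
  [0, 4, 0]
  [0, 0, 4]
(up to reordering of blocks).

Per-block formulas:
  For a 1×1 block at λ = 4: exp(t · [4]) = [e^(4t)].
  For a 2×2 Jordan block J_2(4): exp(t · J_2(4)) = e^(4t)·(I + t·N), where N is the 2×2 nilpotent shift.

After assembling e^{tJ} and conjugating by P, we get:

e^{tA} =
  [2*t*exp(4*t) + exp(4*t), t*exp(4*t), -t*exp(4*t)]
  [-4*t*exp(4*t), -2*t*exp(4*t) + exp(4*t), 2*t*exp(4*t)]
  [0, 0, exp(4*t)]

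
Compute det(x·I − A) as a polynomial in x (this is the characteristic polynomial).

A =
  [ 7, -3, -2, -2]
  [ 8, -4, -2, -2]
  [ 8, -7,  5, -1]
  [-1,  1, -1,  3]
x^4 - 11*x^3 + 36*x^2 - 16*x - 64

Expanding det(x·I − A) (e.g. by cofactor expansion or by noting that A is similar to its Jordan form J, which has the same characteristic polynomial as A) gives
  χ_A(x) = x^4 - 11*x^3 + 36*x^2 - 16*x - 64
which factors as (x - 4)^3*(x + 1). The eigenvalues (with algebraic multiplicities) are λ = -1 with multiplicity 1, λ = 4 with multiplicity 3.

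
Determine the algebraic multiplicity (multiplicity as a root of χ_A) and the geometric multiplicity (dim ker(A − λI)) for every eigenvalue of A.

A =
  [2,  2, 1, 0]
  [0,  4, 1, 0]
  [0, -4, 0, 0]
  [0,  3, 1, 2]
λ = 2: alg = 4, geom = 2

Step 1 — factor the characteristic polynomial to read off the algebraic multiplicities:
  χ_A(x) = (x - 2)^4

Step 2 — compute geometric multiplicities via the rank-nullity identity g(λ) = n − rank(A − λI):
  rank(A − (2)·I) = 2, so dim ker(A − (2)·I) = n − 2 = 2

Summary:
  λ = 2: algebraic multiplicity = 4, geometric multiplicity = 2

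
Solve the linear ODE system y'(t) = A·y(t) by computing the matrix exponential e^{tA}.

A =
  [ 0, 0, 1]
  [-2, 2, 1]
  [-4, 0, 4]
e^{tA} =
  [-2*t*exp(2*t) + exp(2*t), 0, t*exp(2*t)]
  [-2*t*exp(2*t), exp(2*t), t*exp(2*t)]
  [-4*t*exp(2*t), 0, 2*t*exp(2*t) + exp(2*t)]

Strategy: write A = P · J · P⁻¹ where J is a Jordan canonical form, so e^{tA} = P · e^{tJ} · P⁻¹, and e^{tJ} can be computed block-by-block.

A has Jordan form
J =
  [2, 1, 0]
  [0, 2, 0]
  [0, 0, 2]
(up to reordering of blocks).

Per-block formulas:
  For a 1×1 block at λ = 2: exp(t · [2]) = [e^(2t)].
  For a 2×2 Jordan block J_2(2): exp(t · J_2(2)) = e^(2t)·(I + t·N), where N is the 2×2 nilpotent shift.

After assembling e^{tJ} and conjugating by P, we get:

e^{tA} =
  [-2*t*exp(2*t) + exp(2*t), 0, t*exp(2*t)]
  [-2*t*exp(2*t), exp(2*t), t*exp(2*t)]
  [-4*t*exp(2*t), 0, 2*t*exp(2*t) + exp(2*t)]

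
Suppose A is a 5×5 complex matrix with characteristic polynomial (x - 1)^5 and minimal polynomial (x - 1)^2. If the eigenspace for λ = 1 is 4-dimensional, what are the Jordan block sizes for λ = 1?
Block sizes for λ = 1: [2, 1, 1, 1]

Step 1 — from the characteristic polynomial, algebraic multiplicity of λ = 1 is 5. From dim ker(A − (1)·I) = 4, there are exactly 4 Jordan blocks for λ = 1.
Step 2 — from the minimal polynomial, the factor (x − 1)^2 tells us the largest block for λ = 1 has size 2.
Step 3 — with total size 5, 4 blocks, and largest block 2, the block sizes (in nonincreasing order) are [2, 1, 1, 1].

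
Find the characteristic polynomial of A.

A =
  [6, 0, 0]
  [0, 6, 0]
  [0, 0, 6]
x^3 - 18*x^2 + 108*x - 216

Expanding det(x·I − A) (e.g. by cofactor expansion or by noting that A is similar to its Jordan form J, which has the same characteristic polynomial as A) gives
  χ_A(x) = x^3 - 18*x^2 + 108*x - 216
which factors as (x - 6)^3. The eigenvalues (with algebraic multiplicities) are λ = 6 with multiplicity 3.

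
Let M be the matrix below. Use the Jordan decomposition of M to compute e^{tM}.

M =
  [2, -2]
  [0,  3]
e^{tM} =
  [exp(2*t), -2*exp(3*t) + 2*exp(2*t)]
  [0, exp(3*t)]

Strategy: write M = P · J · P⁻¹ where J is a Jordan canonical form, so e^{tM} = P · e^{tJ} · P⁻¹, and e^{tJ} can be computed block-by-block.

M has Jordan form
J =
  [2, 0]
  [0, 3]
(up to reordering of blocks).

Per-block formulas:
  For a 1×1 block at λ = 3: exp(t · [3]) = [e^(3t)].
  For a 1×1 block at λ = 2: exp(t · [2]) = [e^(2t)].

After assembling e^{tJ} and conjugating by P, we get:

e^{tM} =
  [exp(2*t), -2*exp(3*t) + 2*exp(2*t)]
  [0, exp(3*t)]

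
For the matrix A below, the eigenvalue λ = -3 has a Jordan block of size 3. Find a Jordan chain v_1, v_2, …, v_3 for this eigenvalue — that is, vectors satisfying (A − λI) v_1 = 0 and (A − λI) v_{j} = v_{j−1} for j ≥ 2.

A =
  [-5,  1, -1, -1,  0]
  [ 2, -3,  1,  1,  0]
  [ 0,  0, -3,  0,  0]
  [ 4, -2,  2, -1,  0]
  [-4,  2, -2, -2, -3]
A Jordan chain for λ = -3 of length 3:
v_1 = (2, 0, 0, -4, 4)ᵀ
v_2 = (-2, 2, 0, 4, -4)ᵀ
v_3 = (1, 0, 0, 0, 0)ᵀ

Let N = A − (-3)·I. We want v_3 with N^3 v_3 = 0 but N^2 v_3 ≠ 0; then v_{j-1} := N · v_j for j = 3, …, 2.

Pick v_3 = (1, 0, 0, 0, 0)ᵀ.
Then v_2 = N · v_3 = (-2, 2, 0, 4, -4)ᵀ.
Then v_1 = N · v_2 = (2, 0, 0, -4, 4)ᵀ.

Sanity check: (A − (-3)·I) v_1 = (0, 0, 0, 0, 0)ᵀ = 0. ✓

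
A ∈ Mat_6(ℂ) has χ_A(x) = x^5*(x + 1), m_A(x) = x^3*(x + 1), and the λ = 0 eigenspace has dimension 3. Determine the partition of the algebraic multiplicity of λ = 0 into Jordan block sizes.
Block sizes for λ = 0: [3, 1, 1]

Step 1 — from the characteristic polynomial, algebraic multiplicity of λ = 0 is 5. From dim ker(A − (0)·I) = 3, there are exactly 3 Jordan blocks for λ = 0.
Step 2 — from the minimal polynomial, the factor (x − 0)^3 tells us the largest block for λ = 0 has size 3.
Step 3 — with total size 5, 3 blocks, and largest block 3, the block sizes (in nonincreasing order) are [3, 1, 1].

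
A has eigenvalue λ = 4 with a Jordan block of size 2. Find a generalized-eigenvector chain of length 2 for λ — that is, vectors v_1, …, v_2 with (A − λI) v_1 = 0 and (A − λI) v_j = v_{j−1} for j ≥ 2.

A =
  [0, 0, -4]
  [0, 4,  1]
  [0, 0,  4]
A Jordan chain for λ = 4 of length 2:
v_1 = (0, -1, 0)ᵀ
v_2 = (1, 0, -1)ᵀ

Let N = A − (4)·I. We want v_2 with N^2 v_2 = 0 but N^1 v_2 ≠ 0; then v_{j-1} := N · v_j for j = 2, …, 2.

Pick v_2 = (1, 0, -1)ᵀ.
Then v_1 = N · v_2 = (0, -1, 0)ᵀ.

Sanity check: (A − (4)·I) v_1 = (0, 0, 0)ᵀ = 0. ✓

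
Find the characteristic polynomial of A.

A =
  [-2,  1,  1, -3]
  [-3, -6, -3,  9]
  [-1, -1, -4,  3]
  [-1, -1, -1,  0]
x^4 + 12*x^3 + 54*x^2 + 108*x + 81

Expanding det(x·I − A) (e.g. by cofactor expansion or by noting that A is similar to its Jordan form J, which has the same characteristic polynomial as A) gives
  χ_A(x) = x^4 + 12*x^3 + 54*x^2 + 108*x + 81
which factors as (x + 3)^4. The eigenvalues (with algebraic multiplicities) are λ = -3 with multiplicity 4.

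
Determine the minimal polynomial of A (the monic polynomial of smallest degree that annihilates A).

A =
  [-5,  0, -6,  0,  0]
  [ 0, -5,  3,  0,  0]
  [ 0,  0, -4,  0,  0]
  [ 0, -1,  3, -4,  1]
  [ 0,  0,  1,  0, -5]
x^3 + 13*x^2 + 56*x + 80

The characteristic polynomial is χ_A(x) = (x + 4)^2*(x + 5)^3, so the eigenvalues are known. The minimal polynomial is
  m_A(x) = Π_λ (x − λ)^{k_λ}
where k_λ is the size of the *largest* Jordan block for λ (equivalently, the smallest k with (A − λI)^k v = 0 for every generalised eigenvector v of λ).

  λ = -5: largest Jordan block has size 1, contributing (x + 5)
  λ = -4: largest Jordan block has size 2, contributing (x + 4)^2

So m_A(x) = (x + 4)^2*(x + 5) = x^3 + 13*x^2 + 56*x + 80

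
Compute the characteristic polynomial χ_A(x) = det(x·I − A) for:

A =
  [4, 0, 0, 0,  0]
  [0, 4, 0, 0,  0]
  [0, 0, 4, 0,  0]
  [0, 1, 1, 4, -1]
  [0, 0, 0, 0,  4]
x^5 - 20*x^4 + 160*x^3 - 640*x^2 + 1280*x - 1024

Expanding det(x·I − A) (e.g. by cofactor expansion or by noting that A is similar to its Jordan form J, which has the same characteristic polynomial as A) gives
  χ_A(x) = x^5 - 20*x^4 + 160*x^3 - 640*x^2 + 1280*x - 1024
which factors as (x - 4)^5. The eigenvalues (with algebraic multiplicities) are λ = 4 with multiplicity 5.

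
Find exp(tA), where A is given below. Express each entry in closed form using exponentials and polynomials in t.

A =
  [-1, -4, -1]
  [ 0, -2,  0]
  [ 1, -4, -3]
e^{tA} =
  [t*exp(-2*t) + exp(-2*t), -4*t*exp(-2*t), -t*exp(-2*t)]
  [0, exp(-2*t), 0]
  [t*exp(-2*t), -4*t*exp(-2*t), -t*exp(-2*t) + exp(-2*t)]

Strategy: write A = P · J · P⁻¹ where J is a Jordan canonical form, so e^{tA} = P · e^{tJ} · P⁻¹, and e^{tJ} can be computed block-by-block.

A has Jordan form
J =
  [-2,  1,  0]
  [ 0, -2,  0]
  [ 0,  0, -2]
(up to reordering of blocks).

Per-block formulas:
  For a 2×2 Jordan block J_2(-2): exp(t · J_2(-2)) = e^(-2t)·(I + t·N), where N is the 2×2 nilpotent shift.
  For a 1×1 block at λ = -2: exp(t · [-2]) = [e^(-2t)].

After assembling e^{tJ} and conjugating by P, we get:

e^{tA} =
  [t*exp(-2*t) + exp(-2*t), -4*t*exp(-2*t), -t*exp(-2*t)]
  [0, exp(-2*t), 0]
  [t*exp(-2*t), -4*t*exp(-2*t), -t*exp(-2*t) + exp(-2*t)]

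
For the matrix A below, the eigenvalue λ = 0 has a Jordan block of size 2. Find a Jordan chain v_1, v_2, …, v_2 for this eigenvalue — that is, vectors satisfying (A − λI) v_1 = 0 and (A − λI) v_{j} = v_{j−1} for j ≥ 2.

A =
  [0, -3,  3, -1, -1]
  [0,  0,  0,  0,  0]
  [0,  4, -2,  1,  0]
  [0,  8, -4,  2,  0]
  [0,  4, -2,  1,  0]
A Jordan chain for λ = 0 of length 2:
v_1 = (-3, 0, 4, 8, 4)ᵀ
v_2 = (0, 1, 0, 0, 0)ᵀ

Let N = A − (0)·I. We want v_2 with N^2 v_2 = 0 but N^1 v_2 ≠ 0; then v_{j-1} := N · v_j for j = 2, …, 2.

Pick v_2 = (0, 1, 0, 0, 0)ᵀ.
Then v_1 = N · v_2 = (-3, 0, 4, 8, 4)ᵀ.

Sanity check: (A − (0)·I) v_1 = (0, 0, 0, 0, 0)ᵀ = 0. ✓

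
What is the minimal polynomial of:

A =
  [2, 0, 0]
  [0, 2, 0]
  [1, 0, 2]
x^2 - 4*x + 4

The characteristic polynomial is χ_A(x) = (x - 2)^3, so the eigenvalues are known. The minimal polynomial is
  m_A(x) = Π_λ (x − λ)^{k_λ}
where k_λ is the size of the *largest* Jordan block for λ (equivalently, the smallest k with (A − λI)^k v = 0 for every generalised eigenvector v of λ).

  λ = 2: largest Jordan block has size 2, contributing (x − 2)^2

So m_A(x) = (x - 2)^2 = x^2 - 4*x + 4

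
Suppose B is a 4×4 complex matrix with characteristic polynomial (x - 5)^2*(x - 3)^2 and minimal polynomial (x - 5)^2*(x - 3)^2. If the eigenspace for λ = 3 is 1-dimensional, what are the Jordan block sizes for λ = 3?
Block sizes for λ = 3: [2]

Step 1 — from the characteristic polynomial, algebraic multiplicity of λ = 3 is 2. From dim ker(B − (3)·I) = 1, there are exactly 1 Jordan blocks for λ = 3.
Step 2 — from the minimal polynomial, the factor (x − 3)^2 tells us the largest block for λ = 3 has size 2.
Step 3 — with total size 2, 1 blocks, and largest block 2, the block sizes (in nonincreasing order) are [2].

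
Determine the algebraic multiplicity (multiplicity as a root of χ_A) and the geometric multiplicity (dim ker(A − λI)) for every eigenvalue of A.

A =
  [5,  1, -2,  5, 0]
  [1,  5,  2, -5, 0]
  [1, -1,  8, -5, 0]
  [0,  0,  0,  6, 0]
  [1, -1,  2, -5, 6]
λ = 6: alg = 5, geom = 4

Step 1 — factor the characteristic polynomial to read off the algebraic multiplicities:
  χ_A(x) = (x - 6)^5

Step 2 — compute geometric multiplicities via the rank-nullity identity g(λ) = n − rank(A − λI):
  rank(A − (6)·I) = 1, so dim ker(A − (6)·I) = n − 1 = 4

Summary:
  λ = 6: algebraic multiplicity = 5, geometric multiplicity = 4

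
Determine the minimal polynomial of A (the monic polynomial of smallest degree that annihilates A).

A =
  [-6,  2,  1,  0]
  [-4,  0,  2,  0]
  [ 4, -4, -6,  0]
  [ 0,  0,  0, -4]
x^2 + 8*x + 16

The characteristic polynomial is χ_A(x) = (x + 4)^4, so the eigenvalues are known. The minimal polynomial is
  m_A(x) = Π_λ (x − λ)^{k_λ}
where k_λ is the size of the *largest* Jordan block for λ (equivalently, the smallest k with (A − λI)^k v = 0 for every generalised eigenvector v of λ).

  λ = -4: largest Jordan block has size 2, contributing (x + 4)^2

So m_A(x) = (x + 4)^2 = x^2 + 8*x + 16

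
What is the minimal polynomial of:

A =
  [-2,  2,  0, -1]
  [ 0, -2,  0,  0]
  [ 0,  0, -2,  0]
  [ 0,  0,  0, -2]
x^2 + 4*x + 4

The characteristic polynomial is χ_A(x) = (x + 2)^4, so the eigenvalues are known. The minimal polynomial is
  m_A(x) = Π_λ (x − λ)^{k_λ}
where k_λ is the size of the *largest* Jordan block for λ (equivalently, the smallest k with (A − λI)^k v = 0 for every generalised eigenvector v of λ).

  λ = -2: largest Jordan block has size 2, contributing (x + 2)^2

So m_A(x) = (x + 2)^2 = x^2 + 4*x + 4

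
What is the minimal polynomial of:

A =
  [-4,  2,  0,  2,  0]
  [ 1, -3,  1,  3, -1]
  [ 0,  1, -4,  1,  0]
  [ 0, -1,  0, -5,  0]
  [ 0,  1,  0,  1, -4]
x^3 + 12*x^2 + 48*x + 64

The characteristic polynomial is χ_A(x) = (x + 4)^5, so the eigenvalues are known. The minimal polynomial is
  m_A(x) = Π_λ (x − λ)^{k_λ}
where k_λ is the size of the *largest* Jordan block for λ (equivalently, the smallest k with (A − λI)^k v = 0 for every generalised eigenvector v of λ).

  λ = -4: largest Jordan block has size 3, contributing (x + 4)^3

So m_A(x) = (x + 4)^3 = x^3 + 12*x^2 + 48*x + 64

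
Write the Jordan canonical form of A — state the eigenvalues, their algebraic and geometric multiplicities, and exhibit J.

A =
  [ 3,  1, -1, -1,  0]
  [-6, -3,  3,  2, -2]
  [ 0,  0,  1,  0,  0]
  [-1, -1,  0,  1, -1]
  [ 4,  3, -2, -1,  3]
J_3(1) ⊕ J_2(1)

The characteristic polynomial is
  det(x·I − A) = x^5 - 5*x^4 + 10*x^3 - 10*x^2 + 5*x - 1 = (x - 1)^5

Eigenvalues and multiplicities (the geometric multiplicity of λ is n − rank(A − λI), which equals the number of Jordan blocks for λ):
  λ = 1: algebraic multiplicity = 5, geometric multiplicity = 2

Determining the block sizes for each eigenvalue:
  λ = 1: with am = 5 and gm = 2, the partition is not yet determined (e.g. several partitions of 5 into 2 parts exist). Let N = A − (1)·I. Computing rank(N^1) = 3, rank(N^2) = 1, rank(N^3) = 0; the number of blocks of size ≥ j is rank(N^{j−1}) − rank(N^j), giving [2, 2, 1]. So we have 1 block(s) of size 3, 1 block(s) of size 2 → block sizes [3, 2]

Assembling the blocks gives a Jordan form
J =
  [1, 1, 0, 0, 0]
  [0, 1, 1, 0, 0]
  [0, 0, 1, 0, 0]
  [0, 0, 0, 1, 1]
  [0, 0, 0, 0, 1]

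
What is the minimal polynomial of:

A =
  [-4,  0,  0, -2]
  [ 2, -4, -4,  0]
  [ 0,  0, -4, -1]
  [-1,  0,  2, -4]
x^3 + 12*x^2 + 48*x + 64

The characteristic polynomial is χ_A(x) = (x + 4)^4, so the eigenvalues are known. The minimal polynomial is
  m_A(x) = Π_λ (x − λ)^{k_λ}
where k_λ is the size of the *largest* Jordan block for λ (equivalently, the smallest k with (A − λI)^k v = 0 for every generalised eigenvector v of λ).

  λ = -4: largest Jordan block has size 3, contributing (x + 4)^3

So m_A(x) = (x + 4)^3 = x^3 + 12*x^2 + 48*x + 64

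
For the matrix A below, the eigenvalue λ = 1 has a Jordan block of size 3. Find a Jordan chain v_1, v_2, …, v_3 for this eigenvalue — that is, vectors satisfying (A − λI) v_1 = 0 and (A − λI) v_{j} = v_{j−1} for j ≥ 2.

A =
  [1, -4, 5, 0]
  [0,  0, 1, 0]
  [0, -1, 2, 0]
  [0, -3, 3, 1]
A Jordan chain for λ = 1 of length 3:
v_1 = (-1, 0, 0, 0)ᵀ
v_2 = (-4, -1, -1, -3)ᵀ
v_3 = (0, 1, 0, 0)ᵀ

Let N = A − (1)·I. We want v_3 with N^3 v_3 = 0 but N^2 v_3 ≠ 0; then v_{j-1} := N · v_j for j = 3, …, 2.

Pick v_3 = (0, 1, 0, 0)ᵀ.
Then v_2 = N · v_3 = (-4, -1, -1, -3)ᵀ.
Then v_1 = N · v_2 = (-1, 0, 0, 0)ᵀ.

Sanity check: (A − (1)·I) v_1 = (0, 0, 0, 0)ᵀ = 0. ✓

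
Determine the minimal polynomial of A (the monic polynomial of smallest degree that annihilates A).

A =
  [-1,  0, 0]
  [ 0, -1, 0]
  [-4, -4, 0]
x^2 + x

The characteristic polynomial is χ_A(x) = x*(x + 1)^2, so the eigenvalues are known. The minimal polynomial is
  m_A(x) = Π_λ (x − λ)^{k_λ}
where k_λ is the size of the *largest* Jordan block for λ (equivalently, the smallest k with (A − λI)^k v = 0 for every generalised eigenvector v of λ).

  λ = -1: largest Jordan block has size 1, contributing (x + 1)
  λ = 0: largest Jordan block has size 1, contributing (x − 0)

So m_A(x) = x*(x + 1) = x^2 + x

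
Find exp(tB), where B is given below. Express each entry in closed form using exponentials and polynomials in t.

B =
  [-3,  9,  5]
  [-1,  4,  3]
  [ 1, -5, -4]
e^{tB} =
  [-2*t*exp(-t) + exp(-t), t^2*exp(-t) + 9*t*exp(-t), t^2*exp(-t) + 5*t*exp(-t)]
  [-t*exp(-t), t^2*exp(-t)/2 + 5*t*exp(-t) + exp(-t), t^2*exp(-t)/2 + 3*t*exp(-t)]
  [t*exp(-t), -t^2*exp(-t)/2 - 5*t*exp(-t), -t^2*exp(-t)/2 - 3*t*exp(-t) + exp(-t)]

Strategy: write B = P · J · P⁻¹ where J is a Jordan canonical form, so e^{tB} = P · e^{tJ} · P⁻¹, and e^{tJ} can be computed block-by-block.

B has Jordan form
J =
  [-1,  1,  0]
  [ 0, -1,  1]
  [ 0,  0, -1]
(up to reordering of blocks).

Per-block formulas:
  For a 3×3 Jordan block J_3(-1): exp(t · J_3(-1)) = e^(-1t)·(I + t·N + (t^2/2)·N^2), where N is the 3×3 nilpotent shift.

After assembling e^{tJ} and conjugating by P, we get:

e^{tB} =
  [-2*t*exp(-t) + exp(-t), t^2*exp(-t) + 9*t*exp(-t), t^2*exp(-t) + 5*t*exp(-t)]
  [-t*exp(-t), t^2*exp(-t)/2 + 5*t*exp(-t) + exp(-t), t^2*exp(-t)/2 + 3*t*exp(-t)]
  [t*exp(-t), -t^2*exp(-t)/2 - 5*t*exp(-t), -t^2*exp(-t)/2 - 3*t*exp(-t) + exp(-t)]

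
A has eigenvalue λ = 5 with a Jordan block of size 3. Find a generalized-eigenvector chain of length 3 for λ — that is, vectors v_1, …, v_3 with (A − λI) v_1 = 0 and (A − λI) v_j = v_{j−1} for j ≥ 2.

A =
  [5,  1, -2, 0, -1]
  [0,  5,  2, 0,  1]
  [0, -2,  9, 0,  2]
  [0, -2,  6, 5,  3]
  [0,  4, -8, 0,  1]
A Jordan chain for λ = 5 of length 3:
v_1 = (2, 0, -4, -4, 8)ᵀ
v_2 = (-2, 2, 4, 6, -8)ᵀ
v_3 = (0, 0, 1, 0, 0)ᵀ

Let N = A − (5)·I. We want v_3 with N^3 v_3 = 0 but N^2 v_3 ≠ 0; then v_{j-1} := N · v_j for j = 3, …, 2.

Pick v_3 = (0, 0, 1, 0, 0)ᵀ.
Then v_2 = N · v_3 = (-2, 2, 4, 6, -8)ᵀ.
Then v_1 = N · v_2 = (2, 0, -4, -4, 8)ᵀ.

Sanity check: (A − (5)·I) v_1 = (0, 0, 0, 0, 0)ᵀ = 0. ✓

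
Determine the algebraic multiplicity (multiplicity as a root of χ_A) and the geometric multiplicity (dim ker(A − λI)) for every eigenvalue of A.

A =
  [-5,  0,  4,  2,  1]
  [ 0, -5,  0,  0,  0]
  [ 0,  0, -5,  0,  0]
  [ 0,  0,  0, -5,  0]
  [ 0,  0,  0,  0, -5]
λ = -5: alg = 5, geom = 4

Step 1 — factor the characteristic polynomial to read off the algebraic multiplicities:
  χ_A(x) = (x + 5)^5

Step 2 — compute geometric multiplicities via the rank-nullity identity g(λ) = n − rank(A − λI):
  rank(A − (-5)·I) = 1, so dim ker(A − (-5)·I) = n − 1 = 4

Summary:
  λ = -5: algebraic multiplicity = 5, geometric multiplicity = 4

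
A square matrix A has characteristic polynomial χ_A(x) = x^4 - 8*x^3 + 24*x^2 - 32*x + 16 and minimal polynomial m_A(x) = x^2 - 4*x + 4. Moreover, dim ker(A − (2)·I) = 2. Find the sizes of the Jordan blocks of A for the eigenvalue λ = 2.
Block sizes for λ = 2: [2, 2]

Step 1 — from the characteristic polynomial, algebraic multiplicity of λ = 2 is 4. From dim ker(A − (2)·I) = 2, there are exactly 2 Jordan blocks for λ = 2.
Step 2 — from the minimal polynomial, the factor (x − 2)^2 tells us the largest block for λ = 2 has size 2.
Step 3 — with total size 4, 2 blocks, and largest block 2, the block sizes (in nonincreasing order) are [2, 2].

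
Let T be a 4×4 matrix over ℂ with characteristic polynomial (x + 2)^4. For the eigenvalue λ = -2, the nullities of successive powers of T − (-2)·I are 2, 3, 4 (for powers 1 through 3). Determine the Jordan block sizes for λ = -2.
Block sizes for λ = -2: [3, 1]

From the dimensions of kernels of powers, the number of Jordan blocks of size at least j is d_j − d_{j−1} where d_j = dim ker(N^j) (with d_0 = 0). Computing the differences gives [2, 1, 1].
The number of blocks of size exactly k is (#blocks of size ≥ k) − (#blocks of size ≥ k + 1), so the partition is: 1 block(s) of size 1, 1 block(s) of size 3.
In nonincreasing order the block sizes are [3, 1].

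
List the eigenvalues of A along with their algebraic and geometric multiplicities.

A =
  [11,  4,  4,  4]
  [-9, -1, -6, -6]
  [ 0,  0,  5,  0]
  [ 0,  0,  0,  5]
λ = 5: alg = 4, geom = 3

Step 1 — factor the characteristic polynomial to read off the algebraic multiplicities:
  χ_A(x) = (x - 5)^4

Step 2 — compute geometric multiplicities via the rank-nullity identity g(λ) = n − rank(A − λI):
  rank(A − (5)·I) = 1, so dim ker(A − (5)·I) = n − 1 = 3

Summary:
  λ = 5: algebraic multiplicity = 4, geometric multiplicity = 3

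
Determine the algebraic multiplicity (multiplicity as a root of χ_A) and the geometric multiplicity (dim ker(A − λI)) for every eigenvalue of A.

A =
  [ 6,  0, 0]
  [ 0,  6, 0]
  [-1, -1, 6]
λ = 6: alg = 3, geom = 2

Step 1 — factor the characteristic polynomial to read off the algebraic multiplicities:
  χ_A(x) = (x - 6)^3

Step 2 — compute geometric multiplicities via the rank-nullity identity g(λ) = n − rank(A − λI):
  rank(A − (6)·I) = 1, so dim ker(A − (6)·I) = n − 1 = 2

Summary:
  λ = 6: algebraic multiplicity = 3, geometric multiplicity = 2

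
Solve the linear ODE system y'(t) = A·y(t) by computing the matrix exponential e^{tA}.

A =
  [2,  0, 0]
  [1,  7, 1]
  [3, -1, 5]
e^{tA} =
  [exp(2*t), 0, 0]
  [t*exp(6*t), t*exp(6*t) + exp(6*t), t*exp(6*t)]
  [-t*exp(6*t) + exp(6*t) - exp(2*t), -t*exp(6*t), -t*exp(6*t) + exp(6*t)]

Strategy: write A = P · J · P⁻¹ where J is a Jordan canonical form, so e^{tA} = P · e^{tJ} · P⁻¹, and e^{tJ} can be computed block-by-block.

A has Jordan form
J =
  [2, 0, 0]
  [0, 6, 1]
  [0, 0, 6]
(up to reordering of blocks).

Per-block formulas:
  For a 1×1 block at λ = 2: exp(t · [2]) = [e^(2t)].
  For a 2×2 Jordan block J_2(6): exp(t · J_2(6)) = e^(6t)·(I + t·N), where N is the 2×2 nilpotent shift.

After assembling e^{tJ} and conjugating by P, we get:

e^{tA} =
  [exp(2*t), 0, 0]
  [t*exp(6*t), t*exp(6*t) + exp(6*t), t*exp(6*t)]
  [-t*exp(6*t) + exp(6*t) - exp(2*t), -t*exp(6*t), -t*exp(6*t) + exp(6*t)]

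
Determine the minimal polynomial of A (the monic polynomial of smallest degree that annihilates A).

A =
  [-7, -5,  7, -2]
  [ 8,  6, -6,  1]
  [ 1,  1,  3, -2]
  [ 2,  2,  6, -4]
x^4 + 2*x^3

The characteristic polynomial is χ_A(x) = x^3*(x + 2), so the eigenvalues are known. The minimal polynomial is
  m_A(x) = Π_λ (x − λ)^{k_λ}
where k_λ is the size of the *largest* Jordan block for λ (equivalently, the smallest k with (A − λI)^k v = 0 for every generalised eigenvector v of λ).

  λ = -2: largest Jordan block has size 1, contributing (x + 2)
  λ = 0: largest Jordan block has size 3, contributing (x − 0)^3

So m_A(x) = x^3*(x + 2) = x^4 + 2*x^3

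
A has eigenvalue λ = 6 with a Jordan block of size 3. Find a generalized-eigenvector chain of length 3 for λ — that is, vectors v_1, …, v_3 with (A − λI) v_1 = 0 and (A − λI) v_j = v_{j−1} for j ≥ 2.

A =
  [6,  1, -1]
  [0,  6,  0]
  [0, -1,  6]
A Jordan chain for λ = 6 of length 3:
v_1 = (1, 0, 0)ᵀ
v_2 = (1, 0, -1)ᵀ
v_3 = (0, 1, 0)ᵀ

Let N = A − (6)·I. We want v_3 with N^3 v_3 = 0 but N^2 v_3 ≠ 0; then v_{j-1} := N · v_j for j = 3, …, 2.

Pick v_3 = (0, 1, 0)ᵀ.
Then v_2 = N · v_3 = (1, 0, -1)ᵀ.
Then v_1 = N · v_2 = (1, 0, 0)ᵀ.

Sanity check: (A − (6)·I) v_1 = (0, 0, 0)ᵀ = 0. ✓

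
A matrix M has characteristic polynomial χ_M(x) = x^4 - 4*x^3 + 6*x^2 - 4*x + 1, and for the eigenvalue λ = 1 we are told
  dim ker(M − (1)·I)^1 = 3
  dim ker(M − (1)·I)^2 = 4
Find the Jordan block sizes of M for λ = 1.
Block sizes for λ = 1: [2, 1, 1]

From the dimensions of kernels of powers, the number of Jordan blocks of size at least j is d_j − d_{j−1} where d_j = dim ker(N^j) (with d_0 = 0). Computing the differences gives [3, 1].
The number of blocks of size exactly k is (#blocks of size ≥ k) − (#blocks of size ≥ k + 1), so the partition is: 2 block(s) of size 1, 1 block(s) of size 2.
In nonincreasing order the block sizes are [2, 1, 1].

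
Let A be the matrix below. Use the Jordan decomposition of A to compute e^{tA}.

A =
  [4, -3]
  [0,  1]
e^{tA} =
  [exp(4*t), -exp(4*t) + exp(t)]
  [0, exp(t)]

Strategy: write A = P · J · P⁻¹ where J is a Jordan canonical form, so e^{tA} = P · e^{tJ} · P⁻¹, and e^{tJ} can be computed block-by-block.

A has Jordan form
J =
  [1, 0]
  [0, 4]
(up to reordering of blocks).

Per-block formulas:
  For a 1×1 block at λ = 4: exp(t · [4]) = [e^(4t)].
  For a 1×1 block at λ = 1: exp(t · [1]) = [e^(1t)].

After assembling e^{tJ} and conjugating by P, we get:

e^{tA} =
  [exp(4*t), -exp(4*t) + exp(t)]
  [0, exp(t)]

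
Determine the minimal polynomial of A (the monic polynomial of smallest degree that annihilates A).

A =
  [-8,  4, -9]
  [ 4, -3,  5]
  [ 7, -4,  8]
x^3 + 3*x^2 + 3*x + 1

The characteristic polynomial is χ_A(x) = (x + 1)^3, so the eigenvalues are known. The minimal polynomial is
  m_A(x) = Π_λ (x − λ)^{k_λ}
where k_λ is the size of the *largest* Jordan block for λ (equivalently, the smallest k with (A − λI)^k v = 0 for every generalised eigenvector v of λ).

  λ = -1: largest Jordan block has size 3, contributing (x + 1)^3

So m_A(x) = (x + 1)^3 = x^3 + 3*x^2 + 3*x + 1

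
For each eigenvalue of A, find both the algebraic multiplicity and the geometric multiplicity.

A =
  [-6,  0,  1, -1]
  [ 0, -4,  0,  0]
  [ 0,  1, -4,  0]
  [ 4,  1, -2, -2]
λ = -4: alg = 4, geom = 2

Step 1 — factor the characteristic polynomial to read off the algebraic multiplicities:
  χ_A(x) = (x + 4)^4

Step 2 — compute geometric multiplicities via the rank-nullity identity g(λ) = n − rank(A − λI):
  rank(A − (-4)·I) = 2, so dim ker(A − (-4)·I) = n − 2 = 2

Summary:
  λ = -4: algebraic multiplicity = 4, geometric multiplicity = 2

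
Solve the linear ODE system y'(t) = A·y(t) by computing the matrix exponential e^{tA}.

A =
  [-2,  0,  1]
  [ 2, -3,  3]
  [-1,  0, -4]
e^{tA} =
  [t*exp(-3*t) + exp(-3*t), 0, t*exp(-3*t)]
  [-t^2*exp(-3*t)/2 + 2*t*exp(-3*t), exp(-3*t), -t^2*exp(-3*t)/2 + 3*t*exp(-3*t)]
  [-t*exp(-3*t), 0, -t*exp(-3*t) + exp(-3*t)]

Strategy: write A = P · J · P⁻¹ where J is a Jordan canonical form, so e^{tA} = P · e^{tJ} · P⁻¹, and e^{tJ} can be computed block-by-block.

A has Jordan form
J =
  [-3,  1,  0]
  [ 0, -3,  1]
  [ 0,  0, -3]
(up to reordering of blocks).

Per-block formulas:
  For a 3×3 Jordan block J_3(-3): exp(t · J_3(-3)) = e^(-3t)·(I + t·N + (t^2/2)·N^2), where N is the 3×3 nilpotent shift.

After assembling e^{tJ} and conjugating by P, we get:

e^{tA} =
  [t*exp(-3*t) + exp(-3*t), 0, t*exp(-3*t)]
  [-t^2*exp(-3*t)/2 + 2*t*exp(-3*t), exp(-3*t), -t^2*exp(-3*t)/2 + 3*t*exp(-3*t)]
  [-t*exp(-3*t), 0, -t*exp(-3*t) + exp(-3*t)]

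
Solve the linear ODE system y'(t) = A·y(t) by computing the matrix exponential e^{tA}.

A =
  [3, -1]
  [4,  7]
e^{tA} =
  [-2*t*exp(5*t) + exp(5*t), -t*exp(5*t)]
  [4*t*exp(5*t), 2*t*exp(5*t) + exp(5*t)]

Strategy: write A = P · J · P⁻¹ where J is a Jordan canonical form, so e^{tA} = P · e^{tJ} · P⁻¹, and e^{tJ} can be computed block-by-block.

A has Jordan form
J =
  [5, 1]
  [0, 5]
(up to reordering of blocks).

Per-block formulas:
  For a 2×2 Jordan block J_2(5): exp(t · J_2(5)) = e^(5t)·(I + t·N), where N is the 2×2 nilpotent shift.

After assembling e^{tJ} and conjugating by P, we get:

e^{tA} =
  [-2*t*exp(5*t) + exp(5*t), -t*exp(5*t)]
  [4*t*exp(5*t), 2*t*exp(5*t) + exp(5*t)]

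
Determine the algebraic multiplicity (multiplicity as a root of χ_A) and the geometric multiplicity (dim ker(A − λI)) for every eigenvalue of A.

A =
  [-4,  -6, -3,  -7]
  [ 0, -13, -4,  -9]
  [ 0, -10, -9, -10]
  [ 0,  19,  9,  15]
λ = -4: alg = 3, geom = 1; λ = 1: alg = 1, geom = 1

Step 1 — factor the characteristic polynomial to read off the algebraic multiplicities:
  χ_A(x) = (x - 1)*(x + 4)^3

Step 2 — compute geometric multiplicities via the rank-nullity identity g(λ) = n − rank(A − λI):
  rank(A − (-4)·I) = 3, so dim ker(A − (-4)·I) = n − 3 = 1
  rank(A − (1)·I) = 3, so dim ker(A − (1)·I) = n − 3 = 1

Summary:
  λ = -4: algebraic multiplicity = 3, geometric multiplicity = 1
  λ = 1: algebraic multiplicity = 1, geometric multiplicity = 1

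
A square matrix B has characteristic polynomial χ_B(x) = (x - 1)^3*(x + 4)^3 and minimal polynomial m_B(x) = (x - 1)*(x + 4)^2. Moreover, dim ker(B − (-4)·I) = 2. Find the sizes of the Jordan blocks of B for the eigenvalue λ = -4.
Block sizes for λ = -4: [2, 1]

Step 1 — from the characteristic polynomial, algebraic multiplicity of λ = -4 is 3. From dim ker(B − (-4)·I) = 2, there are exactly 2 Jordan blocks for λ = -4.
Step 2 — from the minimal polynomial, the factor (x + 4)^2 tells us the largest block for λ = -4 has size 2.
Step 3 — with total size 3, 2 blocks, and largest block 2, the block sizes (in nonincreasing order) are [2, 1].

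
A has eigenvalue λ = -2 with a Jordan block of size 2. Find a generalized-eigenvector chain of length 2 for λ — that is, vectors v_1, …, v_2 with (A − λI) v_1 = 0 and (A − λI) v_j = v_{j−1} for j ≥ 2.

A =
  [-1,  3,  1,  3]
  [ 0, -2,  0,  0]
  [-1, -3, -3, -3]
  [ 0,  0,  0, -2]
A Jordan chain for λ = -2 of length 2:
v_1 = (1, 0, -1, 0)ᵀ
v_2 = (1, 0, 0, 0)ᵀ

Let N = A − (-2)·I. We want v_2 with N^2 v_2 = 0 but N^1 v_2 ≠ 0; then v_{j-1} := N · v_j for j = 2, …, 2.

Pick v_2 = (1, 0, 0, 0)ᵀ.
Then v_1 = N · v_2 = (1, 0, -1, 0)ᵀ.

Sanity check: (A − (-2)·I) v_1 = (0, 0, 0, 0)ᵀ = 0. ✓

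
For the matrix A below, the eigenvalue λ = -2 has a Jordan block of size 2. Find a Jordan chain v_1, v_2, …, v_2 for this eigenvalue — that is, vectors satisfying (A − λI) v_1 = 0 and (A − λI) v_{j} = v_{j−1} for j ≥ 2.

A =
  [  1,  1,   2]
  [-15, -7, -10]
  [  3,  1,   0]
A Jordan chain for λ = -2 of length 2:
v_1 = (3, -15, 3)ᵀ
v_2 = (1, 0, 0)ᵀ

Let N = A − (-2)·I. We want v_2 with N^2 v_2 = 0 but N^1 v_2 ≠ 0; then v_{j-1} := N · v_j for j = 2, …, 2.

Pick v_2 = (1, 0, 0)ᵀ.
Then v_1 = N · v_2 = (3, -15, 3)ᵀ.

Sanity check: (A − (-2)·I) v_1 = (0, 0, 0)ᵀ = 0. ✓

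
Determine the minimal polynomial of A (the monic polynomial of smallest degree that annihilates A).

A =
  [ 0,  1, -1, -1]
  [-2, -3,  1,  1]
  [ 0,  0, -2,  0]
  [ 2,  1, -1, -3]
x^2 + 4*x + 4

The characteristic polynomial is χ_A(x) = (x + 2)^4, so the eigenvalues are known. The minimal polynomial is
  m_A(x) = Π_λ (x − λ)^{k_λ}
where k_λ is the size of the *largest* Jordan block for λ (equivalently, the smallest k with (A − λI)^k v = 0 for every generalised eigenvector v of λ).

  λ = -2: largest Jordan block has size 2, contributing (x + 2)^2

So m_A(x) = (x + 2)^2 = x^2 + 4*x + 4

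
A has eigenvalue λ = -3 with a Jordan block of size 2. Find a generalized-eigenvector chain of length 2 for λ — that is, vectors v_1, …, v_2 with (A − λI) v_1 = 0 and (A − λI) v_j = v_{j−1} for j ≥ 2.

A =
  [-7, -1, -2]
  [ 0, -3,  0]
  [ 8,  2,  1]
A Jordan chain for λ = -3 of length 2:
v_1 = (-4, 0, 8)ᵀ
v_2 = (1, 0, 0)ᵀ

Let N = A − (-3)·I. We want v_2 with N^2 v_2 = 0 but N^1 v_2 ≠ 0; then v_{j-1} := N · v_j for j = 2, …, 2.

Pick v_2 = (1, 0, 0)ᵀ.
Then v_1 = N · v_2 = (-4, 0, 8)ᵀ.

Sanity check: (A − (-3)·I) v_1 = (0, 0, 0)ᵀ = 0. ✓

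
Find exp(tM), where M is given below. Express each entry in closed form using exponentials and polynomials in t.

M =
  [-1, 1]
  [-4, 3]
e^{tM} =
  [-2*t*exp(t) + exp(t), t*exp(t)]
  [-4*t*exp(t), 2*t*exp(t) + exp(t)]

Strategy: write M = P · J · P⁻¹ where J is a Jordan canonical form, so e^{tM} = P · e^{tJ} · P⁻¹, and e^{tJ} can be computed block-by-block.

M has Jordan form
J =
  [1, 1]
  [0, 1]
(up to reordering of blocks).

Per-block formulas:
  For a 2×2 Jordan block J_2(1): exp(t · J_2(1)) = e^(1t)·(I + t·N), where N is the 2×2 nilpotent shift.

After assembling e^{tJ} and conjugating by P, we get:

e^{tM} =
  [-2*t*exp(t) + exp(t), t*exp(t)]
  [-4*t*exp(t), 2*t*exp(t) + exp(t)]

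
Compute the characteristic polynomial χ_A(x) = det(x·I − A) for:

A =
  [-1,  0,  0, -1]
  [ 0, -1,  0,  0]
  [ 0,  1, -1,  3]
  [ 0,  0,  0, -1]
x^4 + 4*x^3 + 6*x^2 + 4*x + 1

Expanding det(x·I − A) (e.g. by cofactor expansion or by noting that A is similar to its Jordan form J, which has the same characteristic polynomial as A) gives
  χ_A(x) = x^4 + 4*x^3 + 6*x^2 + 4*x + 1
which factors as (x + 1)^4. The eigenvalues (with algebraic multiplicities) are λ = -1 with multiplicity 4.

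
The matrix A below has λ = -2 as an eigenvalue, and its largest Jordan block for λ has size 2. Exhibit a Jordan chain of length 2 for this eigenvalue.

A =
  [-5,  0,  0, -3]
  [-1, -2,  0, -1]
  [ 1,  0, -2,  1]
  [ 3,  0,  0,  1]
A Jordan chain for λ = -2 of length 2:
v_1 = (-3, -1, 1, 3)ᵀ
v_2 = (1, 0, 0, 0)ᵀ

Let N = A − (-2)·I. We want v_2 with N^2 v_2 = 0 but N^1 v_2 ≠ 0; then v_{j-1} := N · v_j for j = 2, …, 2.

Pick v_2 = (1, 0, 0, 0)ᵀ.
Then v_1 = N · v_2 = (-3, -1, 1, 3)ᵀ.

Sanity check: (A − (-2)·I) v_1 = (0, 0, 0, 0)ᵀ = 0. ✓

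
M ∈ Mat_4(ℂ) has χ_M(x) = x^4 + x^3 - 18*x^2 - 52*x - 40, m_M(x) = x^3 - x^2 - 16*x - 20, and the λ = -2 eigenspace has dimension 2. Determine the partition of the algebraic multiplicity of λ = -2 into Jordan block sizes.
Block sizes for λ = -2: [2, 1]

Step 1 — from the characteristic polynomial, algebraic multiplicity of λ = -2 is 3. From dim ker(M − (-2)·I) = 2, there are exactly 2 Jordan blocks for λ = -2.
Step 2 — from the minimal polynomial, the factor (x + 2)^2 tells us the largest block for λ = -2 has size 2.
Step 3 — with total size 3, 2 blocks, and largest block 2, the block sizes (in nonincreasing order) are [2, 1].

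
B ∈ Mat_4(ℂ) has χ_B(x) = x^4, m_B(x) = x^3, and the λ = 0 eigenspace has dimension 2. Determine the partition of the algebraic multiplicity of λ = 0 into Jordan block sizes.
Block sizes for λ = 0: [3, 1]

Step 1 — from the characteristic polynomial, algebraic multiplicity of λ = 0 is 4. From dim ker(B − (0)·I) = 2, there are exactly 2 Jordan blocks for λ = 0.
Step 2 — from the minimal polynomial, the factor (x − 0)^3 tells us the largest block for λ = 0 has size 3.
Step 3 — with total size 4, 2 blocks, and largest block 3, the block sizes (in nonincreasing order) are [3, 1].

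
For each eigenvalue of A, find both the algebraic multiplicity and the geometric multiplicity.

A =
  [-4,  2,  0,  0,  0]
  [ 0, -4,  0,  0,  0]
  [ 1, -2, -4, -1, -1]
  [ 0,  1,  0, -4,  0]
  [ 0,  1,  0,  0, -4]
λ = -4: alg = 5, geom = 3

Step 1 — factor the characteristic polynomial to read off the algebraic multiplicities:
  χ_A(x) = (x + 4)^5

Step 2 — compute geometric multiplicities via the rank-nullity identity g(λ) = n − rank(A − λI):
  rank(A − (-4)·I) = 2, so dim ker(A − (-4)·I) = n − 2 = 3

Summary:
  λ = -4: algebraic multiplicity = 5, geometric multiplicity = 3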